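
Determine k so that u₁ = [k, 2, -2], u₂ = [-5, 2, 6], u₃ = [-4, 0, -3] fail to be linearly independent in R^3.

k = -47/3

Dependence holds iff the 3×3 matrix [u₁ u₂ u₃] is singular.
The determinant works out to -6*k - 94.
Setting this to zero gives k = -47/3.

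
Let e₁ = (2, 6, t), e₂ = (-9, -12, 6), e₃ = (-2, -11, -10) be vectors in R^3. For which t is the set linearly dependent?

t = 16/5

The vectors are dependent exactly when the determinant of the matrix with rows e₁, e₂, e₃ vanishes.
The determinant works out to 75*t - 240.
Solving 75*t - 240 = 0 yields t = 16/5.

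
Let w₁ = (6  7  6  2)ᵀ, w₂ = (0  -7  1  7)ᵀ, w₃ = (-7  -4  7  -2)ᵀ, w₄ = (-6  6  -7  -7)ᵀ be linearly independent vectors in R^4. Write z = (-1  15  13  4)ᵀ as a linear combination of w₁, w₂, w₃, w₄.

z = 3w₁ + 2w₂ + w₃ + 2w₄

Solve the system with w₁, w₂, w₃, w₄ as columns and z as the right-hand side.
Back-substitution yields (a₁, …, a₄) = (3, 2, 1, 2).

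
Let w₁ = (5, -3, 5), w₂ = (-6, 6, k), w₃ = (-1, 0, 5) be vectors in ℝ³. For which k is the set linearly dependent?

k = -30

Dependence holds iff the 3×3 matrix [w₁ w₂ w₃] is singular.
Expanding, det = 3*k + 90.
Solving 3*k + 90 = 0 yields k = -30.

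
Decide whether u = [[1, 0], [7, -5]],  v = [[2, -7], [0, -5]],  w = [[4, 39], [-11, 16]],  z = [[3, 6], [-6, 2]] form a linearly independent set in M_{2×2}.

Take coordinates with respect to the standard basis {E₁₁, E₁₂, E₂₁, E₂₂}.
Row-reduce the matrix whose columns are u, v, w, z.
The reduction yields 3 nonzero rows, so the rank is 3.
Since rank 3 < 4, the set is linearly dependent.

linearly dependent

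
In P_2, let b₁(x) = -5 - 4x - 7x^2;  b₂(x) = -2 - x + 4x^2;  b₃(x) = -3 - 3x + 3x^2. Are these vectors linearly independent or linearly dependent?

linearly independent

Take coordinates with respect to the standard basis {1, x, x^2}.
Form the 3×3 matrix with these as columns; its determinant is -42.
A nonzero determinant means the columns are linearly independent.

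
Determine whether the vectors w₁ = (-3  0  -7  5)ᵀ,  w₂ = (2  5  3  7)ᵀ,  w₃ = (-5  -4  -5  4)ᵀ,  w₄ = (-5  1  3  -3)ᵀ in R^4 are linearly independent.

linearly independent

Row-reduce the matrix whose columns are w₁, w₂, w₃, w₄.
The reduction yields 4 nonzero rows, so the rank is 4.
Since rank = 4 (the number of vectors), the set is linearly independent.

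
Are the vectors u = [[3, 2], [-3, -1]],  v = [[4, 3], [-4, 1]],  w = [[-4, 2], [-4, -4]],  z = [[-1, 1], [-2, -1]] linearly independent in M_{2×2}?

linearly independent

Take coordinates with respect to the standard basis {E₁₁, E₁₂, E₂₁, E₂₂}.
Row-reduce the matrix whose columns are u, v, w, z.
The reduction yields 4 nonzero rows, so the rank is 4.
Since rank = 4 (the number of vectors), the set is linearly independent.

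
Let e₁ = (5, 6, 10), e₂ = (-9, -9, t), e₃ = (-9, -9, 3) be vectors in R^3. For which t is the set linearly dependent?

Place the vectors as rows of a 3×3 matrix; dependence ⇔ determinant zero.
Cofactor expansion gives det = 27 - 9*t.
Solving 27 - 9*t = 0 yields t = 3.

t = 3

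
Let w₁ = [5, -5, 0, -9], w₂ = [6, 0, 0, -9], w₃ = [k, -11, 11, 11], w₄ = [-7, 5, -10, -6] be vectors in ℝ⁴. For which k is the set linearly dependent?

Place the vectors as rows of a 4×4 matrix; dependence ⇔ determinant zero.
Expanding, det = 450*k - 1650.
Setting this to zero gives k = 11/3.

k = 11/3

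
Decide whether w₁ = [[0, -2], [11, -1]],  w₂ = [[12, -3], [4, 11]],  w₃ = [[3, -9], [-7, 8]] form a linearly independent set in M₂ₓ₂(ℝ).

linearly independent

Write each element as a coordinate vector in ℝ⁴ using {E₁₁, E₁₂, E₂₁, E₂₂}.
Row-reduce the matrix whose columns are w₁, w₂, w₃.
The reduction yields 3 nonzero rows, so the rank is 3.
Since rank = 3 (the number of vectors), the set is linearly independent.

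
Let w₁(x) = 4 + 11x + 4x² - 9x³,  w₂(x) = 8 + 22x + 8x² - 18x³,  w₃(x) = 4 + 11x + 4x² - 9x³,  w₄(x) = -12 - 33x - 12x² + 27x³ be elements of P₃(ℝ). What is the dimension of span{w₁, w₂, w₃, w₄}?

Use coordinates relative to {1, x, …, x³}.
Row-reduce the 4×4 matrix with these as rows.
The echelon form has 1 nonzero row, so the rank is 1.

dim = 1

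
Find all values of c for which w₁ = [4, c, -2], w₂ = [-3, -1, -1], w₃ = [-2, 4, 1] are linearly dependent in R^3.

The set is linearly dependent precisely when det[w₁; w₂; w₃] = 0.
Cofactor expansion gives det = 5*c + 40.
Setting this to zero gives c = -8.

c = -8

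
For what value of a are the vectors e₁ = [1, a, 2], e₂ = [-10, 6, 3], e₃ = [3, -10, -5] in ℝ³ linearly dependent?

Place the vectors as rows of a 3×3 matrix; dependence ⇔ determinant zero.
Expanding, det = 164 - 41*a.
This vanishes exactly when a = 4.

a = 4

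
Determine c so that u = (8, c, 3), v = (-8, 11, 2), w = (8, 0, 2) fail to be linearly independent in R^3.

The vectors are dependent exactly when the determinant of the matrix with rows u, v, w vanishes.
Expanding, det = 32*c - 88.
This vanishes exactly when c = 11/4.

c = 11/4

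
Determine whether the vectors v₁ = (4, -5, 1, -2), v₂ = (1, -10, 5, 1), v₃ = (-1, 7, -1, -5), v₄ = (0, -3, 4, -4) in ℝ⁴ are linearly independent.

linearly dependent

The matrix [v₁|v₂|v₃|v₄] has determinant 0.
A zero determinant means the columns are linearly dependent.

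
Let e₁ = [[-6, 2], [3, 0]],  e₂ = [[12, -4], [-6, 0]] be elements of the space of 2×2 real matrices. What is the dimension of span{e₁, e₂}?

dim = 1

Represent each element by its coordinate vector in ℝ⁴.
Apply Gaussian elimination to the matrix whose rows are e₁, e₂.
Reduction leaves 1 leading entry, giving rank 1.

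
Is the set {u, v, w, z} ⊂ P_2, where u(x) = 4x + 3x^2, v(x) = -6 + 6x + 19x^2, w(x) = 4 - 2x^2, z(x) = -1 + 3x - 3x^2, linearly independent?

Take coordinates with respect to the standard basis {1, x, x^2}.
There are 4 vectors in a 3-dimensional space, so they cannot be linearly independent.

linearly dependent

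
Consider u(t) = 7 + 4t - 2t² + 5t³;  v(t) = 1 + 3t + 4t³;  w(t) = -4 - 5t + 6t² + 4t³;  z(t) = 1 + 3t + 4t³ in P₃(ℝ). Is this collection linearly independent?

Write each element as a coordinate vector in ℝ⁴ using {1, t, …, t³}.
Two of the vectors are equal, giving an immediate dependence.

linearly dependent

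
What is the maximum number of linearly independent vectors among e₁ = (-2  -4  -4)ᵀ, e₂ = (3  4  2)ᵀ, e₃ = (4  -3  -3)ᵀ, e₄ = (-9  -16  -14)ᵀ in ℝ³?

Apply Gaussian elimination to the matrix whose rows are e₁, e₂, e₃, e₄.
Exactly 3 pivots survive; hence the rank is 3.
(With 4 elements in a 3-dimensional space the rank is at most 3.)

3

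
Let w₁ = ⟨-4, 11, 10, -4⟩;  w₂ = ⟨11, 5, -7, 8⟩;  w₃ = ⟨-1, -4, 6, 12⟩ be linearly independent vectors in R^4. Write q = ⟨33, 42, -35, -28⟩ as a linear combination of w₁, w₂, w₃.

Set up the augmented matrix [w₁ | w₂ | w₃ | q] and row-reduce.
Back-substitution yields (a₁, a₂, a₃) = (1, 3, -4).

q = w₁ + 3w₂ - 4w₃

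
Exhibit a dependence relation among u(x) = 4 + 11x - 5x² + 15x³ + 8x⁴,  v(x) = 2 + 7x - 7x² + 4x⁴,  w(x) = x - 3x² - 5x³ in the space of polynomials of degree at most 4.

u - 2v + 3w = 0

Write each element as a vector in ℝ⁵ using {1, x, …, x⁴}.
Write the vectors as columns of a matrix and find a nonzero vector in its null space.
The free variable yields coefficients (1, -2, 3) (any nonzero multiple also works).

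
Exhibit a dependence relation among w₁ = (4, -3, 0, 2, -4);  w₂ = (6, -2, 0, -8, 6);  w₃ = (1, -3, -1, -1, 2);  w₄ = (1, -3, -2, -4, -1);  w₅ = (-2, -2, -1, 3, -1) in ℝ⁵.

w₂ - 2w₃ + 2w₅ = 0

Solve the homogeneous system with w₁, w₂, w₃, w₄, w₅ as columns by row-reducing the coefficient matrix.
One solution (up to scaling) is (0, 1, -2, 0, 2).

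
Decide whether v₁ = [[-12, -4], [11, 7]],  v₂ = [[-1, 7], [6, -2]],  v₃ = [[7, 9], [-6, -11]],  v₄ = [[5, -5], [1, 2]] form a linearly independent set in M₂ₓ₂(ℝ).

linearly independent

Take coordinates with respect to the standard basis {E₁₁, E₁₂, E₂₁, E₂₂}.
Row-reduce the matrix whose columns are v₁, v₂, v₃, v₄.
The reduction yields 4 nonzero rows, so the rank is 4.
Since rank = 4 (the number of vectors), the set is linearly independent.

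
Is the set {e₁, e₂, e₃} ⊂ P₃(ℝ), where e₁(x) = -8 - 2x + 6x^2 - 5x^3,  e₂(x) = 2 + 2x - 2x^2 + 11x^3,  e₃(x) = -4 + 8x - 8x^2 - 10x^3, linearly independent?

Write each element as a coordinate vector in ℝ⁴ using {1, x, …, x^3}.
Place the vectors as rows of a 3×4 matrix and reduce to echelon form.
The reduction yields 3 nonzero rows, so the rank is 3.
Since rank = 3 (the number of vectors), the set is linearly independent.

linearly independent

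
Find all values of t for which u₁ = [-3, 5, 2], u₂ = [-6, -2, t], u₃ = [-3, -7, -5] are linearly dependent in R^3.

t = -3

Dependence holds iff the 3×3 matrix [u₁ u₂ u₃] is singular.
Cofactor expansion gives det = -36*t - 108.
Setting this to zero gives t = -3.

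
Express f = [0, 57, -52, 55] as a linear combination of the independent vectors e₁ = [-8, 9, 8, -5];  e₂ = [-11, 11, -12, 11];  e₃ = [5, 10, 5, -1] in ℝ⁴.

f = -3e₁ + 4e₂ + 4e₃

Write f = α₁e₁ + … + α₃e₃ and equate components.
Back-substitution yields (α₁, α₂, α₃) = (-3, 4, 4).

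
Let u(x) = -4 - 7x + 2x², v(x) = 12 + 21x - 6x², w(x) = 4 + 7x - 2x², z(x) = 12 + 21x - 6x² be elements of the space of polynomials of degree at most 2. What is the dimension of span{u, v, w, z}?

1

Use coordinates relative to {1, x, x²}.
Row-reduce the 4×3 matrix with these as rows.
The echelon form has 1 nonzero row, so the rank is 1.
(With 4 elements in a 3-dimensional space the rank is at most 3.)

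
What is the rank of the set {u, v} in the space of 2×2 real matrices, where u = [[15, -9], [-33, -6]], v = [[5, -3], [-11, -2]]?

rank 1

Pass to coordinate vectors with respect to the basis {E₁₁, E₁₂, E₂₁, E₂₂}.
Put the 4×2 matrix [u|v] into echelon form.
Reduction leaves 1 leading entry, giving rank 1.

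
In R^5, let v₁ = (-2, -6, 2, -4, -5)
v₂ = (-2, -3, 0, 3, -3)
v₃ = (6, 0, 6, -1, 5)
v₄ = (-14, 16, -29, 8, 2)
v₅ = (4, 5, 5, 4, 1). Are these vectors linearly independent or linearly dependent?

Place the vectors as rows of a 5×5 matrix and reduce to echelon form.
The reduction yields 4 nonzero rows, so the rank is 4.
Since rank 4 < 5, the set is linearly dependent.
Indeed 3v₁ + v₂ + 3v₃ + v₄ + v₅ = 0.

linearly dependent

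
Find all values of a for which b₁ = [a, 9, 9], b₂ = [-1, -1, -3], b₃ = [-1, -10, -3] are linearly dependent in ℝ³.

Place the vectors as rows of a 3×3 matrix; dependence ⇔ determinant zero.
Cofactor expansion gives det = 81 - 27*a.
Solving 81 - 27*a = 0 yields a = 3.

a = 3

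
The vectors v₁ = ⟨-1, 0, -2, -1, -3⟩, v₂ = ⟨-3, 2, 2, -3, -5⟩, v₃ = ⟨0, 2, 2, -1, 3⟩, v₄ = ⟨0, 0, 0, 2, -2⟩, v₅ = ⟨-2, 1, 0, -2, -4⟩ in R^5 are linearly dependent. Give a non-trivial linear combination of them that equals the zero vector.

Solve the homogeneous system with v₁, v₂, v₃, v₄, v₅ as columns by row-reducing the coefficient matrix.
A generator of the null space is (1, 1, 0, 0, -2).

v₁ + v₂ - 2v₅ = 0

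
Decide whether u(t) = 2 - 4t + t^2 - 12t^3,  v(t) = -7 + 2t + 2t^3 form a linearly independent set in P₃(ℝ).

Take coordinates with respect to the standard basis {1, t, …, t^3}.
Place the vectors as rows of a 2×4 matrix and reduce to echelon form.
The reduction yields 2 nonzero rows, so the rank is 2.
Since rank = 2 (the number of vectors), the set is linearly independent.

linearly independent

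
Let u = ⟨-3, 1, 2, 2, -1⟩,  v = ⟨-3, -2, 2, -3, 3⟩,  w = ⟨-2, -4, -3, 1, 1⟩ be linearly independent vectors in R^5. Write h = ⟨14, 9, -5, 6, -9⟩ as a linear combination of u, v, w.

Since u, v, w are independent, the coefficients expressing h are uniquely determined by a linear system.
Back-substitution yields (a₁, a₂, a₃) = (-1, -3, -1).

h = -u - 3v - w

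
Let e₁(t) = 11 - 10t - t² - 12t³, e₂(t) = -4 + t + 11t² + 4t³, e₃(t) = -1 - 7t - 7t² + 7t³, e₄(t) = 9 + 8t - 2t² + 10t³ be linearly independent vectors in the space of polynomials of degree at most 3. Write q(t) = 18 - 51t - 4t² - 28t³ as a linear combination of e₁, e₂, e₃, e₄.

q = 3e₁ + e₂ + 2e₃ - e₄

Identify each element with its coordinate vector in ℝ⁴ via {1, t, …, t³}.
Since e₁, e₂, e₃, e₄ are independent, the coefficients expressing q are uniquely determined by a linear system.
Back-substitution yields (α₁, …, α₄) = (3, 1, 2, -1).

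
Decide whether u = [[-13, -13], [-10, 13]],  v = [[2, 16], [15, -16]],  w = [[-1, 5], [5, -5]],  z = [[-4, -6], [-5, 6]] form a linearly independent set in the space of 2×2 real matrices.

Take coordinates with respect to the standard basis {E₁₁, E₁₂, E₂₁, E₂₂}.
The matrix [u|v|w|z] has determinant 0.
A zero determinant means the columns are linearly dependent.
Indeed u + 3v - 7w = 0.

linearly dependent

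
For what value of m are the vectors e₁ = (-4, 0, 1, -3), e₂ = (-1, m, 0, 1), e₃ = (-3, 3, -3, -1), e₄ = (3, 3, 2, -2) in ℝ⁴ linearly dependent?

m = -12/5

The set is linearly dependent precisely when det[e₁; e₂; e₃; e₄] = 0.
Expanding, det = -50*m - 120.
Setting this to zero gives m = -12/5.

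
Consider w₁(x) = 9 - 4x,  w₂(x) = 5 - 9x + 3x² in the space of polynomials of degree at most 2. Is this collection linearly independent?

linearly independent

Take coordinates with respect to the standard basis {1, x, x²}.
Place the vectors as rows of a 2×3 matrix and reduce to echelon form.
The reduction yields 2 nonzero rows, so the rank is 2.
Since rank = 2 (the number of vectors), the set is linearly independent.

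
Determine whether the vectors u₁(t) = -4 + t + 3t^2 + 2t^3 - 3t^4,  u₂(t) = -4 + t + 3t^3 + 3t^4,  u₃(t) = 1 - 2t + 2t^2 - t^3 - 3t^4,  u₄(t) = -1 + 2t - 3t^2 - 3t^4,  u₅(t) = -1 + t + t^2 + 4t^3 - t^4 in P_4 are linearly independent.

linearly independent

Write each element as a coordinate vector in ℝ⁵ using {1, t, …, t^4}.
Place the vectors as rows of a 5×5 matrix and reduce to echelon form.
The reduction yields 5 nonzero rows, so the rank is 5.
Since rank = 5 (the number of vectors), the set is linearly independent.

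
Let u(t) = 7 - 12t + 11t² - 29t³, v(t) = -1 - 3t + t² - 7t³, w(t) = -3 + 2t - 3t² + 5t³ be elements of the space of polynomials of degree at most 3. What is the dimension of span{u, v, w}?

Use coordinates relative to {1, t, …, t³}.
Apply Gaussian elimination to the matrix whose rows are u, v, w.
Exactly 2 pivots survive; hence the rank is 2.

2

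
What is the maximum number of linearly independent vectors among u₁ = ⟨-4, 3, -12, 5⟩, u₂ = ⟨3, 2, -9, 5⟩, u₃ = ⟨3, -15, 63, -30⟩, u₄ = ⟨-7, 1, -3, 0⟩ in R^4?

Form the matrix with u₁, u₂, u₃, u₄ as columns and reduce.
The echelon form has 2 nonzero rows, so the rank is 2.

2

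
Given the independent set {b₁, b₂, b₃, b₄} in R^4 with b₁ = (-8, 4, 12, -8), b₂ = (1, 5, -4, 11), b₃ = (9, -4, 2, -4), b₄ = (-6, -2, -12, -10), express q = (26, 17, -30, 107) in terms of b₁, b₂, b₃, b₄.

Solve the system with b₁, b₂, b₃, b₄ as columns and q as the right-hand side.
Back-substitution yields (c₁, …, c₄) = (-4, 3, -3, -3).

q = -4b₁ + 3b₂ - 3b₃ - 3b₄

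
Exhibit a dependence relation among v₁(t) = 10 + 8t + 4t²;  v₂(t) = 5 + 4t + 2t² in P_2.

Take coordinates with respect to {1, t, t²}.
Row-reduce the matrix with v₁, v₂ as columns; the null space gives the coefficients.
The free variable yields coefficients (1, -2) (any nonzero multiple also works).

v₁ - 2v₂ = 0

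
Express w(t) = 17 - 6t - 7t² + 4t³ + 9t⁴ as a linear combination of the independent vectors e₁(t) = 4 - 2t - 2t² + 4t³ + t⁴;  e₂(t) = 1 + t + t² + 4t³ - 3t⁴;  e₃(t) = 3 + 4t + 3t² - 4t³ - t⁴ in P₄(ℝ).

Work in coordinates with respect to the standard basis {1, t, …, t⁴}.
Set up the augmented matrix [e₁ | e₂ | e₃ | w] and row-reduce.
Row-reducing the augmented matrix gives the unique coefficients (a₁, a₂, a₃) = (4, -2, 1).

w = 4e₁ - 2e₂ + e₃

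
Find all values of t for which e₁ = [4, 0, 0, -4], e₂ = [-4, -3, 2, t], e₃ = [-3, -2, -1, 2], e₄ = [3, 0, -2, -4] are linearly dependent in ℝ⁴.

The set is linearly dependent precisely when det[e₁; e₂; e₃; e₄] = 0.
The determinant works out to 16*t - 68.
Setting this to zero gives t = 17/4.

t = 17/4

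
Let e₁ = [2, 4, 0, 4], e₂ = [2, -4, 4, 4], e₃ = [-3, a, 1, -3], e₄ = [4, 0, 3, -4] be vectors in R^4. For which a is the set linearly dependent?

a = -15/2

The set is linearly dependent precisely when det[e₁; e₂; e₃; e₄] = 0.
The determinant works out to 96*a + 720.
Setting this to zero gives a = -15/2.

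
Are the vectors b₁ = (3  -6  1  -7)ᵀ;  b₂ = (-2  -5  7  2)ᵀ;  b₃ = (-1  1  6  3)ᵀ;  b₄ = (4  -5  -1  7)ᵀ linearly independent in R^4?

The matrix [b₁|b₂|b₃|b₄] has determinant -2280.
A nonzero determinant means the columns are linearly independent.

linearly independent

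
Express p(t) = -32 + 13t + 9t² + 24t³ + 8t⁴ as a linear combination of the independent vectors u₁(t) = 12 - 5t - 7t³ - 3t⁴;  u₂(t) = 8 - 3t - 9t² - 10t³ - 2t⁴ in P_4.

Identify each element with its coordinate vector in ℝ⁵ via {1, t, …, t⁴}.
Write p = α₁u₁ + α₂u₂ and equate components.
The system has the unique solution (α₁, α₂) = (-2, -1).

p = -2u₁ - u₂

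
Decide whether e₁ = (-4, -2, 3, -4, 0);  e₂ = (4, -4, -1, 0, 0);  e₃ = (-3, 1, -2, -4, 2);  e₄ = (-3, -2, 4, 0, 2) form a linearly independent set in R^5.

linearly independent

Place the vectors as rows of a 4×5 matrix and reduce to echelon form.
The reduction yields 4 nonzero rows, so the rank is 4.
Since rank = 4 (the number of vectors), the set is linearly independent.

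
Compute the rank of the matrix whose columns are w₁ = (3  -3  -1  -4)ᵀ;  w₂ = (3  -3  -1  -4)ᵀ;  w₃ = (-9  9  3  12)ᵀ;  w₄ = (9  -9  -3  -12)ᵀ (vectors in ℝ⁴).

Apply Gaussian elimination to the matrix whose rows are w₁, w₂, w₃, w₄.
The echelon form has 1 nonzero row, so the rank is 1.

1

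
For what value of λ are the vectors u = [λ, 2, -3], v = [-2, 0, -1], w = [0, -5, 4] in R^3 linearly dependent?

λ = -14/5

Place the vectors as rows of a 3×3 matrix; dependence ⇔ determinant zero.
Cofactor expansion gives det = -5*λ - 14.
This vanishes exactly when λ = -14/5.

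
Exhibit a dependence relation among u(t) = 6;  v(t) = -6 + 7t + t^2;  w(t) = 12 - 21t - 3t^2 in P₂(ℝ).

Write each element as a vector in ℝ³ using {1, t, t^2}.
Row-reduce the matrix with u, v, w as columns; the null space gives the coefficients.
One solution (up to scaling) is (1, 3, 1).

u + 3v + w = 0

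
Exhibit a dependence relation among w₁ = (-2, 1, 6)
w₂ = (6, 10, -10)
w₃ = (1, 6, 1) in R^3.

Write the vectors as columns of a matrix and find a nonzero vector in its null space.
A generator of the null space is (2, 1, -2).

2w₁ + w₂ - 2w₃ = 0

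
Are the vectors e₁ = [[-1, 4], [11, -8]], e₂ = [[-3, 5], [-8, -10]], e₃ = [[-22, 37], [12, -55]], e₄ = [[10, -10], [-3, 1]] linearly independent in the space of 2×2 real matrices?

Write each element as a coordinate vector in ℝ⁴ using {E₁₁, E₁₂, E₂₁, E₂₂}.
Place the vectors as rows of a 4×4 matrix and reduce to echelon form.
The reduction yields 3 nonzero rows, so the rank is 3.
Since rank 3 < 4, the set is linearly dependent.

linearly dependent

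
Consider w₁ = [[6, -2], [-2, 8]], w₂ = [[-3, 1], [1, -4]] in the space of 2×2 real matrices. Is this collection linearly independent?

linearly dependent

Take coordinates with respect to the standard basis {E₁₁, E₁₂, E₂₁, E₂₂}.
Row-reduce the matrix whose columns are w₁, w₂.
The reduction yields 1 nonzero row, so the rank is 1.
Since rank 1 < 2, the set is linearly dependent.
Indeed w₁ + 2w₂ = 0.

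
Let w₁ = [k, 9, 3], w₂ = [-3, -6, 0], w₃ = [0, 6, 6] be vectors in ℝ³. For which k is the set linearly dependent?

Dependence holds iff the 3×3 matrix [w₁ w₂ w₃] is singular.
Cofactor expansion gives det = 108 - 36*k.
Solving 108 - 36*k = 0 yields k = 3.

k = 3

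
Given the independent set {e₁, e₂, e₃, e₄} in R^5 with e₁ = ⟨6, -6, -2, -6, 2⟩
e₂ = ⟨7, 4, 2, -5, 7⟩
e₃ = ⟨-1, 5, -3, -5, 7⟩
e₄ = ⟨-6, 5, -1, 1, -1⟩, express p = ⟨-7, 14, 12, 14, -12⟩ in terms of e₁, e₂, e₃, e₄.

p = -e₁ + 2e₂ - 3e₃ + 3e₄

Write p = c₁e₁ + … + c₄e₄ and equate components.
The system has the unique solution (c₁, …, c₄) = (-1, 2, -3, 3).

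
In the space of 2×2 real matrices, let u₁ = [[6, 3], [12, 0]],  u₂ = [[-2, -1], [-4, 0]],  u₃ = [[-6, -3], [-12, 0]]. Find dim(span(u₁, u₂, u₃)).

1

Use coordinates relative to {E₁₁, E₁₂, E₂₁, E₂₂}.
Apply Gaussian elimination to the matrix whose rows are u₁, u₂, u₃.
There is 1 pivot column, so rank = 1.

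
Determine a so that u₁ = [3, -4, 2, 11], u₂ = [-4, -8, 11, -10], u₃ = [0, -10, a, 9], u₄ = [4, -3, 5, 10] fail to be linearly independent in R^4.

a = 7/2

Dependence holds iff the 4×4 matrix [u₁ u₂ u₃ u₄] is singular.
Cofactor expansion gives det = 154*a - 539.
Setting this to zero gives a = 7/2.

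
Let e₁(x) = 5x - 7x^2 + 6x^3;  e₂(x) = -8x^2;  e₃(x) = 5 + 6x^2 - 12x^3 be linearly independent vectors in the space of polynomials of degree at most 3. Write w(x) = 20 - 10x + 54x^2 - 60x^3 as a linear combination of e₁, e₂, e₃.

w = -2e₁ - 2e₂ + 4e₃

Identify each element with its coordinate vector in ℝ⁴ via {1, x, …, x^3}.
Set up the augmented matrix [e₁ | e₂ | e₃ | w] and row-reduce.
Row-reducing the augmented matrix gives the unique coefficients (a₁, a₂, a₃) = (-2, -2, 4).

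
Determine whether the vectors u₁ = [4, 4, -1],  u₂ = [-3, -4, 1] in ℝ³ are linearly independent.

Row-reduce the matrix whose columns are u₁, u₂.
The reduction yields 2 nonzero rows, so the rank is 2.
Since rank = 2 (the number of vectors), the set is linearly independent.

linearly independent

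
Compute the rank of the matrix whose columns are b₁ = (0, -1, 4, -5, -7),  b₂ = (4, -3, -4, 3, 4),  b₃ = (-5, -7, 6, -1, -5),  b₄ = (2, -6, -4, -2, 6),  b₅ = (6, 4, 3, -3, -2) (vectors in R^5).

5

Row-reduce the 5×5 matrix with these as rows.
Reduction leaves 5 leading entries, giving rank 5.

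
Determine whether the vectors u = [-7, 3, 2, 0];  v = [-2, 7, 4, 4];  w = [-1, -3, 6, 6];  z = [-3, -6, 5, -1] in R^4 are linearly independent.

linearly independent

Place the vectors as rows of a 4×4 matrix and reduce to echelon form.
The reduction yields 4 nonzero rows, so the rank is 4.
Since rank = 4 (the number of vectors), the set is linearly independent.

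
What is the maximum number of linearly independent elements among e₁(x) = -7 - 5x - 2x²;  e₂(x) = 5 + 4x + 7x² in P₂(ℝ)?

Use coordinates relative to {1, x, x²}.
Form the matrix with e₁, e₂ as columns and reduce.
Reduction leaves 2 leading entries, giving rank 2.

2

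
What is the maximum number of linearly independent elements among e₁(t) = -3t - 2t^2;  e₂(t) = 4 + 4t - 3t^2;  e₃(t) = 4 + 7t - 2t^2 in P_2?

Use coordinates relative to {1, t, t^2}.
Put the 3×3 matrix [e₁|e₂|e₃] into echelon form.
There are 3 pivot columns, so rank = 3.

3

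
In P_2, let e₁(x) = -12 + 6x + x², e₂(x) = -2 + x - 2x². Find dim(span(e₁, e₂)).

2

Use coordinates relative to {1, x, x²}.
Form the matrix with e₁, e₂ as columns and reduce.
Exactly 2 pivots survive; hence the rank is 2.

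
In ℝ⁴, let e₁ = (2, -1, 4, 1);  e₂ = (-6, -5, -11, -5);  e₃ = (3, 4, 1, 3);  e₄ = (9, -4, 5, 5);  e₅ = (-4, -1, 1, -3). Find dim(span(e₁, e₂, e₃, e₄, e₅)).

3

Apply Gaussian elimination to the matrix whose rows are e₁, e₂, e₃, e₄, e₅.
Exactly 3 pivots survive; hence the rank is 3.
(With 5 elements in a 4-dimensional space the rank is at most 4.)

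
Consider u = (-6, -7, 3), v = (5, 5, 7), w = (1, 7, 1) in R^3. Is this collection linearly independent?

Form the 3×3 matrix with these as columns; its determinant is 340.
A nonzero determinant means the columns are linearly independent.

linearly independent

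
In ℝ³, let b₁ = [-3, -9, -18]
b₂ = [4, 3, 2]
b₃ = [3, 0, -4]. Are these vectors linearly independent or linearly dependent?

linearly dependent

The matrix [b₁|b₂|b₃] has determinant 0.
A zero determinant means the columns are linearly dependent.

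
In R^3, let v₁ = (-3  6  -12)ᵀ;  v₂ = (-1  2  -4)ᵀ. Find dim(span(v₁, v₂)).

1

Form the matrix with v₁, v₂ as columns and reduce.
Exactly 1 pivot survives; hence the rank is 1.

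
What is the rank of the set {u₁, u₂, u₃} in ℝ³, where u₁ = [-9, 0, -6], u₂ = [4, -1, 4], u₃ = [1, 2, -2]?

rank 2

Form the matrix with u₁, u₂, u₃ as columns and reduce.
There are 2 pivot columns, so rank = 2.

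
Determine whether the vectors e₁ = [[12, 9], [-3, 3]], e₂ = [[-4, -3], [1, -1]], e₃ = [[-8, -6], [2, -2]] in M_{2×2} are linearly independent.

Take coordinates with respect to the standard basis {E₁₁, E₁₂, E₂₁, E₂₂}.
One vector is a scalar multiple of another, so the set is dependent.

linearly dependent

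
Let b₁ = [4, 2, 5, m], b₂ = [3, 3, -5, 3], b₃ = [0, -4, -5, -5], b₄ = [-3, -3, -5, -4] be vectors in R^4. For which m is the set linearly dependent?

m = 35/12

The vectors are dependent exactly when the determinant of the matrix with rows b₁, b₂, b₃, b₄ vanishes.
Expanding, det = 350 - 120*m.
Setting this to zero gives m = 35/12.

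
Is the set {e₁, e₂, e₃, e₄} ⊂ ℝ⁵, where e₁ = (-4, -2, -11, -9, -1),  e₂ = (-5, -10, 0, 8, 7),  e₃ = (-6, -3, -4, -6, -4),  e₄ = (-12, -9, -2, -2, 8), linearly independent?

linearly independent

Row-reduce the matrix whose columns are e₁, e₂, e₃, e₄.
The reduction yields 4 nonzero rows, so the rank is 4.
Since rank = 4 (the number of vectors), the set is linearly independent.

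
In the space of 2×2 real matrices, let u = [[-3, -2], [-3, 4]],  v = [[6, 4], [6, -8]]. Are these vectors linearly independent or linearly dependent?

linearly dependent

Take coordinates with respect to the standard basis {E₁₁, E₁₂, E₂₁, E₂₂}.
Row-reduce the matrix whose columns are u, v.
The reduction yields 1 nonzero row, so the rank is 1.
Since rank 1 < 2, the set is linearly dependent.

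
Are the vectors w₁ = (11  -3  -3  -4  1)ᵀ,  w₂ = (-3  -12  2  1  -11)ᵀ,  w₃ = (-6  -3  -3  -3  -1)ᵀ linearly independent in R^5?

linearly independent

Row-reduce the matrix whose columns are w₁, w₂, w₃.
The reduction yields 3 nonzero rows, so the rank is 3.
Since rank = 3 (the number of vectors), the set is linearly independent.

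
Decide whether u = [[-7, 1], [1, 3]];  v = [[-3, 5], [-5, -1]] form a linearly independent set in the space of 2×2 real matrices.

linearly independent

Take coordinates with respect to the standard basis {E₁₁, E₁₂, E₂₁, E₂₂}.
Place the vectors as rows of a 2×4 matrix and reduce to echelon form.
The reduction yields 2 nonzero rows, so the rank is 2.
Since rank = 2 (the number of vectors), the set is linearly independent.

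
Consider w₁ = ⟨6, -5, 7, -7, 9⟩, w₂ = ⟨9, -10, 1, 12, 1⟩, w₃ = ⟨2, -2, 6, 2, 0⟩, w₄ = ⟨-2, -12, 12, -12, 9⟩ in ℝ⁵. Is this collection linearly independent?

Row-reduce the matrix whose columns are w₁, w₂, w₃, w₄.
The reduction yields 4 nonzero rows, so the rank is 4.
Since rank = 4 (the number of vectors), the set is linearly independent.

linearly independent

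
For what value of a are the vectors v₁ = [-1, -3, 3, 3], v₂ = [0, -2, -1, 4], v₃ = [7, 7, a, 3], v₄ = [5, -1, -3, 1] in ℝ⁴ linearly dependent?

a = -23

The vectors are dependent exactly when the determinant of the matrix with rows v₁, v₂, v₃, v₄ vanishes.
Expanding, det = -32*a - 736.
Solving -32*a - 736 = 0 yields a = -23.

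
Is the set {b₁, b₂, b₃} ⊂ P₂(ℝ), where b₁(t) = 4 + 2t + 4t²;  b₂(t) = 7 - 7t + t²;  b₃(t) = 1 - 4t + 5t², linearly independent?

Write each element as a coordinate vector in ℝ³ using {1, t, t²}.
The matrix [b₁|b₂|b₃] has determinant -276.
A nonzero determinant means the columns are linearly independent.

linearly independent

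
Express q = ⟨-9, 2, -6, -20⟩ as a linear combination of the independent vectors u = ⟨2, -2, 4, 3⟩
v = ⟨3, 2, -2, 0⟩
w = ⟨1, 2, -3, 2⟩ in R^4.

q = -4u + v - 4w

Solve the system with u, v, w as columns and q as the right-hand side.
Back-substitution yields (c₁, c₂, c₃) = (-4, 1, -4).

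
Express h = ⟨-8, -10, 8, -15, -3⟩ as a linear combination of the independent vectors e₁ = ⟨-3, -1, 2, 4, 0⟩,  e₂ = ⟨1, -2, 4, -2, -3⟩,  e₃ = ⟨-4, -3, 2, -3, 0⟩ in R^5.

Write h = α₁e₁ + … + α₃e₃ and equate components.
The system has the unique solution (α₁, α₂, α₃) = (-1, 1, 3).

h = -e₁ + e₂ + 3e₃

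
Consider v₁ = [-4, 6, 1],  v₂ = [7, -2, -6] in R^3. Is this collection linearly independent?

linearly independent

Row-reduce the matrix whose columns are v₁, v₂.
The reduction yields 2 nonzero rows, so the rank is 2.
Since rank = 2 (the number of vectors), the set is linearly independent.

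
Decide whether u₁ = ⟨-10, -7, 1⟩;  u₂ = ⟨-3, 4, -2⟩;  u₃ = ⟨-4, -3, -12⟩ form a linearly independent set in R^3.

The matrix [u₁|u₂|u₃] has determinant 761.
A nonzero determinant means the columns are linearly independent.

linearly independent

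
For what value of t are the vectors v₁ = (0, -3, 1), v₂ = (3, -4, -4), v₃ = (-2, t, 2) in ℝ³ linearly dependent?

t = 14/3

Dependence holds iff the 3×3 matrix [v₁ v₂ v₃] is singular.
The determinant works out to 3*t - 14.
This vanishes exactly when t = 14/3.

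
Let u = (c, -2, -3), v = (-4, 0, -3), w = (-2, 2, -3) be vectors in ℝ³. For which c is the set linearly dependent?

Place the vectors as rows of a 3×3 matrix; dependence ⇔ determinant zero.
Expanding, det = 6*c + 36.
Setting this to zero gives c = -6.

c = -6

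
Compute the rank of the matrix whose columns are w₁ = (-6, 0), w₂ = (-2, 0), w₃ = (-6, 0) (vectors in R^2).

Put the 2×3 matrix [w₁|w₂|w₃] into echelon form.
The echelon form has 1 nonzero row, so the rank is 1.
(With 3 elements in a 2-dimensional space the rank is at most 2.)

1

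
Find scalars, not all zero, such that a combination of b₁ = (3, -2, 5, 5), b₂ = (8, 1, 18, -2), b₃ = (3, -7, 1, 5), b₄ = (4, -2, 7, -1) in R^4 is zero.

b₁ - b₂ - b₃ + 2b₄ = 0

Write the vectors as columns of a matrix and find a nonzero vector in its null space.
A generator of the null space is (1, -1, -1, 2).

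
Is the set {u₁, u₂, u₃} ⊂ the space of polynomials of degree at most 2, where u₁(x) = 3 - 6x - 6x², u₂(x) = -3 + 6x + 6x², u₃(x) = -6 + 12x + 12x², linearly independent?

linearly dependent

Take coordinates with respect to the standard basis {1, x, x²}.
Form the 3×3 matrix with these as columns; its determinant is 0.
A zero determinant means the columns are linearly dependent.
Indeed u₁ + u₂ = 0.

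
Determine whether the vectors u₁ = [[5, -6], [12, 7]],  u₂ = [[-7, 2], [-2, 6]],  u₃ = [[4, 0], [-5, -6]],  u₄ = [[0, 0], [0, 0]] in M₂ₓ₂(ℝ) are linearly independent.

Take coordinates with respect to the standard basis {E₁₁, E₁₂, E₂₁, E₂₂}.
One of the vectors is the zero vector, so the set is linearly dependent.

linearly dependent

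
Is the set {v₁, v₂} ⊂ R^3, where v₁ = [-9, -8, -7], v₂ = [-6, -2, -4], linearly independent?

Place the vectors as rows of a 2×3 matrix and reduce to echelon form.
The reduction yields 2 nonzero rows, so the rank is 2.
Since rank = 2 (the number of vectors), the set is linearly independent.

linearly independent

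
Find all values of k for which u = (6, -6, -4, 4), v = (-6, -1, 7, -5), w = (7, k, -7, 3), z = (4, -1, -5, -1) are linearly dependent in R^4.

k = -29/10

Place the vectors as rows of a 4×4 matrix; dependence ⇔ determinant zero.
The determinant works out to 80*k + 232.
Solving 80*k + 232 = 0 yields k = -29/10.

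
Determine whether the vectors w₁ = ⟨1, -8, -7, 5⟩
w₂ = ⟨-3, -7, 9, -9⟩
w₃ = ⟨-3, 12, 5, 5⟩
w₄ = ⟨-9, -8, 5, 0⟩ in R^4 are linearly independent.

Place the vectors as rows of a 4×4 matrix and reduce to echelon form.
The reduction yields 4 nonzero rows, so the rank is 4.
Since rank = 4 (the number of vectors), the set is linearly independent.

linearly independent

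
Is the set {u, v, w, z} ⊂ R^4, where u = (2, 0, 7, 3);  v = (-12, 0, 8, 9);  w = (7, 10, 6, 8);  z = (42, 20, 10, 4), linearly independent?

linearly dependent

The matrix [u|v|w|z] has determinant 0.
A zero determinant means the columns are linearly dependent.
Indeed 2u - 2v + 2w - z = 0.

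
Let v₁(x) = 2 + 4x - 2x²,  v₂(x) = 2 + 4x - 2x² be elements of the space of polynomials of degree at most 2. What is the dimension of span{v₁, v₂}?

Represent each element by its coordinate vector in ℝ³.
Row-reduce the 2×3 matrix with these as rows.
The echelon form has 1 nonzero row, so the rank is 1.

1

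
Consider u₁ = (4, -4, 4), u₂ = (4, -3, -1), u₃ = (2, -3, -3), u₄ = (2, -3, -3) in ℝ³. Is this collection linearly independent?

linearly dependent

There are 4 vectors in a 3-dimensional space, so they cannot be linearly independent.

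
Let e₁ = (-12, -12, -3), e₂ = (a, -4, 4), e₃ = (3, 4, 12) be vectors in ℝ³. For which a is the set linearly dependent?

a = -49/11

Dependence holds iff the 3×3 matrix [e₁ e₂ e₃] is singular.
Expanding, det = 132*a + 588.
This vanishes exactly when a = -49/11.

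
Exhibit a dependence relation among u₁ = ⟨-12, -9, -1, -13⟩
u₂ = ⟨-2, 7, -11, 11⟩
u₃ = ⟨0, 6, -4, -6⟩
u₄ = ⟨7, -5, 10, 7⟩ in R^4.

Row-reduce the matrix with u₁, u₂, u₃, u₄ as columns; the null space gives the coefficients.
A generator of the null space is (1, 1, 2, 2).

u₁ + u₂ + 2u₃ + 2u₄ = 0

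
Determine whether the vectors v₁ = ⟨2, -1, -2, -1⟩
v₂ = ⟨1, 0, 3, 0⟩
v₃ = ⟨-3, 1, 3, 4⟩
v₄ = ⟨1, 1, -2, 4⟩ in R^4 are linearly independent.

linearly independent

Row-reduce the matrix whose columns are v₁, v₂, v₃, v₄.
The reduction yields 4 nonzero rows, so the rank is 4.
Since rank = 4 (the number of vectors), the set is linearly independent.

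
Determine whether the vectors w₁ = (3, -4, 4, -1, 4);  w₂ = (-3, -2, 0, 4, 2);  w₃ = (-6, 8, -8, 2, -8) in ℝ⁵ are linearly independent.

Row-reduce the matrix whose columns are w₁, w₂, w₃.
The reduction yields 2 nonzero rows, so the rank is 2.
Since rank 2 < 3, the set is linearly dependent.
Indeed 2w₁ + w₃ = 0.

linearly dependent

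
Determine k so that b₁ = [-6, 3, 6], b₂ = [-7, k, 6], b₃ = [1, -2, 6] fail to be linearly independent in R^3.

k = 26/7

Place the vectors as rows of a 3×3 matrix; dependence ⇔ determinant zero.
Cofactor expansion gives det = 156 - 42*k.
Solving 156 - 42*k = 0 yields k = 26/7.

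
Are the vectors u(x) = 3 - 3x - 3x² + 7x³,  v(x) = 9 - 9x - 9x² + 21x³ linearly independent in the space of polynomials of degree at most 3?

linearly dependent

Write each element as a coordinate vector in ℝ⁴ using {1, x, …, x³}.
One vector is a scalar multiple of another, so the set is dependent.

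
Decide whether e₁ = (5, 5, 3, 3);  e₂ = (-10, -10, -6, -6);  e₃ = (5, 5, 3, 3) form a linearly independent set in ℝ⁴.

linearly dependent

Two of the vectors are equal, giving an immediate dependence.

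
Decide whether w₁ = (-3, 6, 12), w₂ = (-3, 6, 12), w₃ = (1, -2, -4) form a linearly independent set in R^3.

Row-reduce the matrix whose columns are w₁, w₂, w₃.
The reduction yields 1 nonzero row, so the rank is 1.
Since rank 1 < 3, the set is linearly dependent.
Indeed w₁ - w₂ = 0.

linearly dependent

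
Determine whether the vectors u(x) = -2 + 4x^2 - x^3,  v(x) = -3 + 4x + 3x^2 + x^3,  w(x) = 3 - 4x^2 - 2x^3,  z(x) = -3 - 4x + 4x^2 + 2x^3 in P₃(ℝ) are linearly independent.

linearly independent

Take coordinates with respect to the standard basis {1, x, …, x^3}.
Place the vectors as rows of a 4×4 matrix and reduce to echelon form.
The reduction yields 4 nonzero rows, so the rank is 4.
Since rank = 4 (the number of vectors), the set is linearly independent.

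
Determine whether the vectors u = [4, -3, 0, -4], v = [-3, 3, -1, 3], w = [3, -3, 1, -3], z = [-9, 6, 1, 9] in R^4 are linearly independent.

linearly dependent

Form the 4×4 matrix with these as columns; its determinant is 0.
A zero determinant means the columns are linearly dependent.
Indeed v + w = 0.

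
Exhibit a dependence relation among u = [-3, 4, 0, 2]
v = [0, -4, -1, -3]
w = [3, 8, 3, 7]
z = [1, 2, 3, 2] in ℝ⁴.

u + 3v + w = 0

Set up α₁u + … + α₄z = 0 and solve the homogeneous system.
A generator of the null space is (1, 3, 1, 0).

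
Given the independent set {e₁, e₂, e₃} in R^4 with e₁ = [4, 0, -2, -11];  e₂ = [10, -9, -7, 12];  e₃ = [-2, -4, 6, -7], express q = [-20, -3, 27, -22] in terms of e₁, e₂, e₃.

Solve the system with e₁, e₂, e₃ as columns and q as the right-hand side.
Back-substitution yields (α₁, α₂, α₃) = (-1, -1, 3).

q = -e₁ - e₂ + 3e₃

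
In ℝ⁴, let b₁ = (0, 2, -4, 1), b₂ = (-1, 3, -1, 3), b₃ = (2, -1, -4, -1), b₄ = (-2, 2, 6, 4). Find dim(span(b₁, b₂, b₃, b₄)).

dim = 3

Row-reduce the 4×4 matrix with these as rows.
There are 3 pivot columns, so rank = 3.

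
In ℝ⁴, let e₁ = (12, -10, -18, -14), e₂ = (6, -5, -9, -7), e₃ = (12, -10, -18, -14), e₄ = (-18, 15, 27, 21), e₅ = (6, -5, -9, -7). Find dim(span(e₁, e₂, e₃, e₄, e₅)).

Put the 4×5 matrix [e₁|e₂|e₃|e₄|e₅] into echelon form.
Reduction leaves 1 leading entry, giving rank 1.
(With 5 elements in a 4-dimensional space the rank is at most 4.)

dim = 1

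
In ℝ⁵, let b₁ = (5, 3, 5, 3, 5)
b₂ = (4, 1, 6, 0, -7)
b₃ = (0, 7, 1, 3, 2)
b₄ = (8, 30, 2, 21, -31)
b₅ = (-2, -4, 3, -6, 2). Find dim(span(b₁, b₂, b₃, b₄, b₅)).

4

Form the matrix with b₁, b₂, b₃, b₄, b₅ as columns and reduce.
The echelon form has 4 nonzero rows, so the rank is 4.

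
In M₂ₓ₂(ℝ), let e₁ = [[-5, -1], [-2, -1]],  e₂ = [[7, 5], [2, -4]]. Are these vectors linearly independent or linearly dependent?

Take coordinates with respect to the standard basis {E₁₁, E₁₂, E₂₁, E₂₂}.
Row-reduce the matrix whose columns are e₁, e₂.
The reduction yields 2 nonzero rows, so the rank is 2.
Since rank = 2 (the number of vectors), the set is linearly independent.

linearly independent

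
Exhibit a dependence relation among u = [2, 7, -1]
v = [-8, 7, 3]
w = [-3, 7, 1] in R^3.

Set up α₁u + … + α₃w = 0 and solve the homogeneous system.
One solution (up to scaling) is (1, 1, -2).

u + v - 2w = 0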